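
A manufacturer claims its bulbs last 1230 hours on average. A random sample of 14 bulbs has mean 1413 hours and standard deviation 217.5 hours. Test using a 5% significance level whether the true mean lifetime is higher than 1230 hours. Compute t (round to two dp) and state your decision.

t = 3.15; reject H0

H0: μ = 1230; H1: μ > 1230 (one-sample t-test, right-tailed).
t = (x̄ − μ₀)/(s/√n) = (1413 − 1230)/(217.5/√14) = 3.15
df = n − 1 = 13
p-value = P(T ≥ 3.15) ≈ 0.0038
Since p ≈ 0.0038 < α = 0.05, reject H0; the evidence is statistically significant.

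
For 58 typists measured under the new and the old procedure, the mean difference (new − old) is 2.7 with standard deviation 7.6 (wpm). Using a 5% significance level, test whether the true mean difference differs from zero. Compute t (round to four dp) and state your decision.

t = 2.7056; reject H0

H0: μ_d = 0; H1: μ_d ≠ 0 (paired t-test on the differences, two-sided).
t = d̄/(s_d/√n) = 2.7/(7.6/√58) = 2.7056
df = n − 1 = 57
Two-sided p-value ≈ 0.0090
Since p ≈ 0.0090 < α = 0.05, reject H0; the evidence is statistically significant.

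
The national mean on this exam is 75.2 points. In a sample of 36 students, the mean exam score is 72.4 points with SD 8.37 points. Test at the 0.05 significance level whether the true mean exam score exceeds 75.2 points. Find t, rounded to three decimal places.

-2.007

H0: μ = 75.2; H1: μ > 75.2 (one-sample t-test, right-tailed).
t = (x̄ − μ₀)/(s/√n) = (72.4 − 75.2)/(8.37/√36) = -2.007
df = n − 1 = 35
p-value = P(T ≥ -2.007) ≈ 0.9737
Since p ≈ 0.9737 > α = 0.05, fail to reject H0; the evidence is not statistically significant.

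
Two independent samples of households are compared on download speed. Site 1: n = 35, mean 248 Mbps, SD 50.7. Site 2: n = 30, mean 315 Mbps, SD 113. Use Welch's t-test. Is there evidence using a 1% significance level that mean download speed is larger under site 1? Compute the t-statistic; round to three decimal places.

Let group 1 = site 1, group 2 = site 2. H0: μ_1 = μ_2; H1: μ_1 > μ_2 (Welch's two-sample t-test, right-tailed).
t = (x̄_1 − x̄_2)/√(s_1²/n_1 + s_2²/n_2) = (248 − 315)/√(50.7²/35 + 113²/30) = -2.999
Welch–Satterthwaite df ≈ 38.88
p-value = P(T ≥ -2.999) ≈ 0.998
Since p ≈ 0.998 > α = 0.01, fail to reject H0; the data do not provide sufficient evidence against H0.

-2.999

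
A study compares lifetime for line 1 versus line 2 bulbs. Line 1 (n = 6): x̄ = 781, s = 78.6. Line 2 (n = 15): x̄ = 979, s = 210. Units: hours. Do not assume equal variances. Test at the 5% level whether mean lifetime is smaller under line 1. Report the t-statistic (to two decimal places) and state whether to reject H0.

t = -3.14; reject H0

Let group 1 = line 1, group 2 = line 2. H0: μ_1 = μ_2; H1: μ_1 < μ_2 (Welch's two-sample t-test, left-tailed).
t = (x̄_1 − x̄_2)/√(s_1²/n_1 + s_2²/n_2) = (781 − 979)/√(78.6²/6 + 210²/15) = -3.14
Welch–Satterthwaite df ≈ 19.00
p-value = P(T ≤ -3.14) ≈ 0.003
Since p ≈ 0.003 < α = 0.05, reject H0; the evidence is statistically significant.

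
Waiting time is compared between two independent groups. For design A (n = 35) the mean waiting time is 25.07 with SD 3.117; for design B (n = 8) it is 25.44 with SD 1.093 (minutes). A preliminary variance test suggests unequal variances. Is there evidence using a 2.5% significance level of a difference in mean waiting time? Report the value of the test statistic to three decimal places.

-0.566

Let group 1 = design A, group 2 = design B. H0: μ_1 = μ_2; H1: μ_1 ≠ μ_2 (Welch's two-sample t-test, two-sided).
t = (x̄_1 − x̄_2)/√(s_1²/n_1 + s_2²/n_2) = (25.07 − 25.44)/√(3.117²/35 + 1.093²/8) = -0.566
Welch–Satterthwaite df ≈ 33.43
Two-sided p-value ≈ 0.575
Since p ≈ 0.575 > α = 0.025, fail to reject H0; the data do not provide sufficient evidence against H0.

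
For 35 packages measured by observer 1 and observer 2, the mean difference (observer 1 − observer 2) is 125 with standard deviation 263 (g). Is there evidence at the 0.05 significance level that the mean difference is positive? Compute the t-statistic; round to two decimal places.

2.81

H0: μ_d = 0; H1: μ_d > 0 (paired t-test on the differences, right-tailed).
t = d̄/(s_d/√n) = 125/(263/√35) = 2.81
df = n − 1 = 34
p-value = P(T ≥ 2.81) ≈ 0.004
Since p ≈ 0.004 < α = 0.05, reject H0; the data support H1.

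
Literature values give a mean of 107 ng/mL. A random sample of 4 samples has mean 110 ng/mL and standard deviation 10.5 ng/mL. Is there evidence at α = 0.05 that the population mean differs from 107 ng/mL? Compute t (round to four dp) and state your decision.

H0: μ = 107; H1: μ ≠ 107 (one-sample t-test, two-sided).
t = (x̄ − μ₀)/(s/√n) = (110 − 107)/(10.5/√4) = 0.5714
df = n − 1 = 3
Two-sided p-value ≈ 0.608
Since p ≈ 0.608 > α = 0.05, fail to reject H0; the evidence is not statistically significant.

t = 0.5714; fail to reject H0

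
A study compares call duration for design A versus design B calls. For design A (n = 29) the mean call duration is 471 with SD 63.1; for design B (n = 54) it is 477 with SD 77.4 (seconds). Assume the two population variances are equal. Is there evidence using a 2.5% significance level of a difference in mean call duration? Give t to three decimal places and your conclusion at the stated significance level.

Let group 1 = design A, group 2 = design B. H0: μ_1 = μ_2; H1: μ_1 ≠ μ_2 (two-sample pooled-variance t-test, two-sided).
s_p² = [(29−1)·63.1² + (54−1)·77.4²]/(29+54−2) = 5296.24
t = (471 − 477)/√[5296.24·(1/29 + 1/54)] = -0.358
df = n₁ + n₂ − 2 = 81
Two-sided p-value ≈ 0.721
Since p ≈ 0.721 > α = 0.025, fail to reject H0; the evidence is not statistically significant.

t = -0.358; fail to reject H0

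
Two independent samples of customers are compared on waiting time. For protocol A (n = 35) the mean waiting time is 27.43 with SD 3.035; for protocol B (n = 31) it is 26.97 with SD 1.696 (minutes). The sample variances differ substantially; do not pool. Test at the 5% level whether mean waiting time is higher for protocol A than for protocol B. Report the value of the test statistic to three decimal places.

0.771

Let group 1 = protocol A, group 2 = protocol B. H0: μ_1 = μ_2; H1: μ_1 > μ_2 (Welch's two-sample t-test, right-tailed).
t = (x̄_1 − x̄_2)/√(s_1²/n_1 + s_2²/n_2) = (27.43 − 26.97)/√(3.035²/35 + 1.696²/31) = 0.771
Welch–Satterthwaite df ≈ 54.52
p-value = P(T ≥ 0.771) ≈ 0.222
Since p ≈ 0.222 > α = 0.05, fail to reject H0; the data do not provide sufficient evidence against H0.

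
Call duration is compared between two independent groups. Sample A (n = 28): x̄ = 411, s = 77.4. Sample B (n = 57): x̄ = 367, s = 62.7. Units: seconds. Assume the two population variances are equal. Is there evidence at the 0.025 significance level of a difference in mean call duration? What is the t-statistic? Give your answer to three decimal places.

2.811

Let group 1 = sample A, group 2 = sample B. H0: μ_1 = μ_2; H1: μ_1 ≠ μ_2 (two-sample pooled-variance t-test, two-sided).
s_p² = [(28−1)·77.4² + (57−1)·62.7²]/(28+57−2) = 4601.24
t = (411 − 367)/√[4601.24·(1/28 + 1/57)] = 2.811
df = n₁ + n₂ − 2 = 83
Two-sided p-value ≈ 0.006
Since p ≈ 0.006 < α = 0.025, reject H0; the data support H1.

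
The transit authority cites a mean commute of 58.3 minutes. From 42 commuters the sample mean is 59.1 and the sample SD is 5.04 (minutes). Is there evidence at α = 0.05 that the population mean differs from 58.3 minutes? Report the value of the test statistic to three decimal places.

H0: μ = 58.3; H1: μ ≠ 58.3 (one-sample t-test, two-sided).
t = (x̄ − μ₀)/(s/√n) = (59.1 − 58.3)/(5.04/√42) = 1.029
df = n − 1 = 41
Two-sided p-value ≈ 0.3097
Since p ≈ 0.3097 > α = 0.05, fail to reject H0; the data do not provide sufficient evidence against H0.

1.029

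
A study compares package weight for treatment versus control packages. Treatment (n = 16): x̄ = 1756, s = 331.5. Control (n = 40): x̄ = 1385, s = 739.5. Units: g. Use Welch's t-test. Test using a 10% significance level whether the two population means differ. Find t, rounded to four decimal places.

2.5887

Let group 1 = treatment, group 2 = control. H0: μ_1 = μ_2; H1: μ_1 ≠ μ_2 (Welch's two-sample t-test, two-sided).
t = (x̄_1 − x̄_2)/√(s_1²/n_1 + s_2²/n_2) = (1756 − 1385)/√(331.5²/16 + 739.5²/40) = 2.5887
Welch–Satterthwaite df ≈ 53.15
Two-sided p-value ≈ 0.012
Since p ≈ 0.012 < α = 0.1, reject H0; the evidence is statistically significant.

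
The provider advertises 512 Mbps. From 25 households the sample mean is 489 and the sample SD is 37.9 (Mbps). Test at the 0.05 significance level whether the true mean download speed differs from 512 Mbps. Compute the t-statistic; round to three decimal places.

-3.034

H0: μ = 512; H1: μ ≠ 512 (one-sample t-test, two-sided).
t = (x̄ − μ₀)/(s/√n) = (489 − 512)/(37.9/√25) = -3.034
df = n − 1 = 24
Two-sided p-value ≈ 0.0057
Since p ≈ 0.0057 < α = 0.05, reject H0; the evidence is statistically significant.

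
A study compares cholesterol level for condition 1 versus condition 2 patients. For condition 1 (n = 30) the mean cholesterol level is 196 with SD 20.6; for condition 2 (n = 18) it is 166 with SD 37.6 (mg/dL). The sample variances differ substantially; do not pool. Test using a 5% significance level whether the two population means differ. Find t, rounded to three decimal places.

3.116

Let group 1 = condition 1, group 2 = condition 2. H0: μ_1 = μ_2; H1: μ_1 ≠ μ_2 (Welch's two-sample t-test, two-sided).
t = (x̄_1 − x̄_2)/√(s_1²/n_1 + s_2²/n_2) = (196 − 166)/√(20.6²/30 + 37.6²/18) = 3.116
Welch–Satterthwaite df ≈ 23.23
Two-sided p-value ≈ 0.005
Since p ≈ 0.005 < α = 0.05, reject H0; the data support H1.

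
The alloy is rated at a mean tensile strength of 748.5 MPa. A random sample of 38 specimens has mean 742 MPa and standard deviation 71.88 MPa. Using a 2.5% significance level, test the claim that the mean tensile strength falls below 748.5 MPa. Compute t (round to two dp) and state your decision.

t = -0.56; fail to reject H0

H0: μ = 748.5; H1: μ < 748.5 (one-sample t-test, left-tailed).
t = (x̄ − μ₀)/(s/√n) = (742 − 748.5)/(71.88/√38) = -0.56
df = n − 1 = 37
p-value = P(T ≤ -0.56) ≈ 0.2903
Since p ≈ 0.2903 > α = 0.025, fail to reject H0; the data do not provide sufficient evidence against H0.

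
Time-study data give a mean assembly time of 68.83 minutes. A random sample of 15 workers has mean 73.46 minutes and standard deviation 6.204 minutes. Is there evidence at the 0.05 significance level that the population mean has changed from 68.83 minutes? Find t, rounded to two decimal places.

H0: μ = 68.83; H1: μ ≠ 68.83 (one-sample t-test, two-sided).
t = (x̄ − μ₀)/(s/√n) = (73.46 − 68.83)/(6.204/√15) = 2.89
df = n − 1 = 14
Two-sided p-value ≈ 0.012
Since p ≈ 0.012 < α = 0.05, reject H0; the evidence is statistically significant.

2.89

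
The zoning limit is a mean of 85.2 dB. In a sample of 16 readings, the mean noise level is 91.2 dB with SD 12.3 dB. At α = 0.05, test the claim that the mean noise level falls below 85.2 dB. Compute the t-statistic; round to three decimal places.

1.951

H0: μ = 85.2; H1: μ < 85.2 (one-sample t-test, left-tailed).
t = (x̄ − μ₀)/(s/√n) = (91.2 − 85.2)/(12.3/√16) = 1.951
df = n − 1 = 15
p-value = P(T ≤ 1.951) ≈ 0.965
Since p ≈ 0.965 > α = 0.05, fail to reject H0; the evidence is not statistically significant.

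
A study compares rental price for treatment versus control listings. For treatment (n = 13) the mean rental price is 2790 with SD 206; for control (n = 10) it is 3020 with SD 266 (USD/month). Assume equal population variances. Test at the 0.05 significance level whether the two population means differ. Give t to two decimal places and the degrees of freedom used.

t = -2.34, df = 21

Let group 1 = treatment, group 2 = control. H0: μ_1 = μ_2; H1: μ_1 ≠ μ_2 (two-sample pooled-variance t-test, two-sided).
s_p² = [(13−1)·206² + (10−1)·266²]/(13+10−2) = 54573.1
t = (2790 − 3020)/√[54573.1·(1/13 + 1/10)] = -2.34
df = n₁ + n₂ − 2 = 21
Two-sided p-value ≈ 0.0292
Since p ≈ 0.0292 < α = 0.05, reject H0; the evidence is statistically significant.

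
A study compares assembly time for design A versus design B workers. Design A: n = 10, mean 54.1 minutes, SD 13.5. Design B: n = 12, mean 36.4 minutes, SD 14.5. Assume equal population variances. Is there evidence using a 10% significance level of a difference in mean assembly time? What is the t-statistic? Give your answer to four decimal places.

Let group 1 = design A, group 2 = design B. H0: μ_1 = μ_2; H1: μ_1 ≠ μ_2 (two-sample pooled-variance t-test, two-sided).
s_p² = [(10−1)·13.5² + (12−1)·14.5²]/(10+12−2) = 197.65
t = (54.1 − 36.4)/√[197.65·(1/10 + 1/12)] = 2.9404
df = n₁ + n₂ − 2 = 20
Two-sided p-value ≈ 0.008
Since p ≈ 0.008 < α = 0.1, reject H0; the evidence is statistically significant.

2.9404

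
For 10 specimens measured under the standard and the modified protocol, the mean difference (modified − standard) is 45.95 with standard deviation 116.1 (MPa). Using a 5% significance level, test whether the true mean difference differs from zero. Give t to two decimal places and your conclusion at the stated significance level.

H0: μ_d = 0; H1: μ_d ≠ 0 (paired t-test on the differences, two-sided).
t = d̄/(s_d/√n) = 45.95/(116.1/√10) = 1.25
df = n − 1 = 9
Two-sided p-value ≈ 0.242
Since p ≈ 0.242 > α = 0.05, fail to reject H0; the data do not provide sufficient evidence against H0.

t = 1.25; fail to reject H0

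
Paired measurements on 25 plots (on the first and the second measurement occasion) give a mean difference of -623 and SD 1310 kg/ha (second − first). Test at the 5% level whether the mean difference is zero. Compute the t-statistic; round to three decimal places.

H0: μ_d = 0; H1: μ_d ≠ 0 (paired t-test on the differences, two-sided).
t = d̄/(s_d/√n) = -623/(1310/√25) = -2.378
df = n − 1 = 24
Two-sided p-value ≈ 0.026
Since p ≈ 0.026 < α = 0.05, reject H0; the data support H1.

-2.378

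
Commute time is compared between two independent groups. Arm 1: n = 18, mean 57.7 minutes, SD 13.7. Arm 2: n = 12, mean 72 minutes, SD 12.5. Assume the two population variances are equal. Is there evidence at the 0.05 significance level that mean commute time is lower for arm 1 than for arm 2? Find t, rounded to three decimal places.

Let group 1 = arm 1, group 2 = arm 2. H0: μ_1 = μ_2; H1: μ_1 < μ_2 (two-sample pooled-variance t-test, left-tailed).
s_p² = [(18−1)·13.7² + (12−1)·12.5²]/(18+12−2) = 175.339
t = (57.7 − 72)/√[175.339·(1/18 + 1/12)] = -2.898
df = n₁ + n₂ − 2 = 28
p-value = P(T ≤ -2.898) ≈ 0.0036
Since p ≈ 0.0036 < α = 0.05, reject H0; the data support H1.

-2.898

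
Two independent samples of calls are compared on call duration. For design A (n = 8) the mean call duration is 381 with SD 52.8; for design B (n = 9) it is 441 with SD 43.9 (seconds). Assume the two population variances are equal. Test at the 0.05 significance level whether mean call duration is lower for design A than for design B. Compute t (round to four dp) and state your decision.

Let group 1 = design A, group 2 = design B. H0: μ_1 = μ_2; H1: μ_1 < μ_2 (two-sample pooled-variance t-test, left-tailed).
s_p² = [(8−1)·52.8² + (9−1)·43.9²]/(8+9−2) = 2328.84
t = (381 − 441)/√[2328.84·(1/8 + 1/9)] = -2.5587
df = n₁ + n₂ − 2 = 15
p-value = P(T ≤ -2.5587) ≈ 0.0109
Since p ≈ 0.0109 < α = 0.05, reject H0; the evidence is statistically significant.

t = -2.5587; reject H0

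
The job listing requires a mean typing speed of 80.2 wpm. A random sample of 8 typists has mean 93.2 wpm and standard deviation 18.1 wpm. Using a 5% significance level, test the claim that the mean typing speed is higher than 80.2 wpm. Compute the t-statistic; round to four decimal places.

H0: μ = 80.2; H1: μ > 80.2 (one-sample t-test, right-tailed).
t = (x̄ − μ₀)/(s/√n) = (93.2 − 80.2)/(18.1/√8) = 2.0315
df = n − 1 = 7
p-value = P(T ≥ 2.0315) ≈ 0.0409
Since p ≈ 0.0409 < α = 0.05, reject H0; the data support H1.

2.0315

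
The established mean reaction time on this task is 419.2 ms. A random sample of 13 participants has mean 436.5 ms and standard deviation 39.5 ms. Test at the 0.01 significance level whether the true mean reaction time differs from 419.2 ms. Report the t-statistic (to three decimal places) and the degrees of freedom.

t = 1.579, df = 12

H0: μ = 419.2; H1: μ ≠ 419.2 (one-sample t-test, two-sided).
t = (x̄ − μ₀)/(s/√n) = (436.5 − 419.2)/(39.5/√13) = 1.579
df = n − 1 = 12
Two-sided p-value ≈ 0.1403
Since p ≈ 0.1403 > α = 0.01, fail to reject H0; the data do not provide sufficient evidence against H0.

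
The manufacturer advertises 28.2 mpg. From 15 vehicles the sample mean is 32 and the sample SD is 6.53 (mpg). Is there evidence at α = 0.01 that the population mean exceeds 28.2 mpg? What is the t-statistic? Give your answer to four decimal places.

H0: μ = 28.2; H1: μ > 28.2 (one-sample t-test, right-tailed).
t = (x̄ − μ₀)/(s/√n) = (32 − 28.2)/(6.53/√15) = 2.2538
df = n − 1 = 14
p-value = P(T ≥ 2.2538) ≈ 0.0204
Since p ≈ 0.0204 > α = 0.01, fail to reject H0; the data do not provide sufficient evidence against H0.

2.2538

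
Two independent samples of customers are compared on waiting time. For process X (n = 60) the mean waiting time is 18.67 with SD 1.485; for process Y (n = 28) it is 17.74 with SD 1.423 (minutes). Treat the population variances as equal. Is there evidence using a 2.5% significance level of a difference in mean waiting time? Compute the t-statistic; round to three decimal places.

2.772

Let group 1 = process X, group 2 = process Y. H0: μ_1 = μ_2; H1: μ_1 ≠ μ_2 (two-sample pooled-variance t-test, two-sided).
s_p² = [(60−1)·1.485² + (28−1)·1.423²]/(60+28−2) = 2.14862
t = (18.67 − 17.74)/√[2.14862·(1/60 + 1/28)] = 2.772
df = n₁ + n₂ − 2 = 86
Two-sided p-value ≈ 0.007
Since p ≈ 0.007 < α = 0.025, reject H0; the evidence is statistically significant.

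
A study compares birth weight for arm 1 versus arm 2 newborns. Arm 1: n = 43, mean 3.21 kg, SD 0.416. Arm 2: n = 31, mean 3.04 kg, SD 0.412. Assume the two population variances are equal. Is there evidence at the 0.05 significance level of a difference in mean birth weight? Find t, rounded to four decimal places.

1.7414

Let group 1 = arm 1, group 2 = arm 2. H0: μ_1 = μ_2; H1: μ_1 ≠ μ_2 (two-sample pooled-variance t-test, two-sided).
s_p² = [(43−1)·0.416² + (31−1)·0.412²]/(43+31−2) = 0.171676
t = (3.21 − 3.04)/√[0.171676·(1/43 + 1/31)] = 1.7414
df = n₁ + n₂ − 2 = 72
Two-sided p-value ≈ 0.086
Since p ≈ 0.086 > α = 0.05, fail to reject H0; the data do not provide sufficient evidence against H0.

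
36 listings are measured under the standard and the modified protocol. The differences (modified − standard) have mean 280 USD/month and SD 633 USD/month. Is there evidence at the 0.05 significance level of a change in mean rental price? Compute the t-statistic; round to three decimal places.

2.654

H0: μ_d = 0; H1: μ_d ≠ 0 (paired t-test on the differences, two-sided).
t = d̄/(s_d/√n) = 280/(633/√36) = 2.654
df = n − 1 = 35
Two-sided p-value ≈ 0.0119
Since p ≈ 0.0119 < α = 0.05, reject H0; the evidence is statistically significant.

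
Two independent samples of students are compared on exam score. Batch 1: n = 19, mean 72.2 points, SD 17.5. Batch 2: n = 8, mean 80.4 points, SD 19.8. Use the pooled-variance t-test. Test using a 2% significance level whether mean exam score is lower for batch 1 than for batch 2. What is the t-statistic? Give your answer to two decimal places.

-1.07

Let group 1 = batch 1, group 2 = batch 2. H0: μ_1 = μ_2; H1: μ_1 < μ_2 (two-sample pooled-variance t-test, left-tailed).
s_p² = [(19−1)·17.5² + (8−1)·19.8²]/(19+8−2) = 330.271
t = (72.2 − 80.4)/√[330.271·(1/19 + 1/8)] = -1.07
df = n₁ + n₂ − 2 = 25
p-value = P(T ≤ -1.07) ≈ 0.147
Since p ≈ 0.147 > α = 0.02, fail to reject H0; the data do not provide sufficient evidence against H0.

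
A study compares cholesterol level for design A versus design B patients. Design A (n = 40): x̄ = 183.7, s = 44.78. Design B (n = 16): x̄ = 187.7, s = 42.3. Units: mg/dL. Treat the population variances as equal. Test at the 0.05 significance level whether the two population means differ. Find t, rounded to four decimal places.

-0.3066

Let group 1 = design A, group 2 = design B. H0: μ_1 = μ_2; H1: μ_1 ≠ μ_2 (two-sample pooled-variance t-test, two-sided).
s_p² = [(40−1)·44.78² + (16−1)·42.3²]/(40+16−2) = 1945.26
t = (183.7 − 187.7)/√[1945.26·(1/40 + 1/16)] = -0.3066
df = n₁ + n₂ − 2 = 54
Two-sided p-value ≈ 0.7603
Since p ≈ 0.7603 > α = 0.05, fail to reject H0; the data do not provide sufficient evidence against H0.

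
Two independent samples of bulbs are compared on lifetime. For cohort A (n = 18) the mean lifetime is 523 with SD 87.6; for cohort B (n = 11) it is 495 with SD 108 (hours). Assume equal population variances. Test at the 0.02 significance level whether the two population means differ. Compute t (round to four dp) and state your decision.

Let group 1 = cohort A, group 2 = cohort B. H0: μ_1 = μ_2; H1: μ_1 ≠ μ_2 (two-sample pooled-variance t-test, two-sided).
s_p² = [(18−1)·87.6² + (11−1)·108²]/(18+11−2) = 9151.63
t = (523 − 495)/√[9151.63·(1/18 + 1/11)] = 0.7648
df = n₁ + n₂ − 2 = 27
Two-sided p-value ≈ 0.4510
Since p ≈ 0.4510 > α = 0.02, fail to reject H0; the evidence is not statistically significant.

t = 0.7648; fail to reject H0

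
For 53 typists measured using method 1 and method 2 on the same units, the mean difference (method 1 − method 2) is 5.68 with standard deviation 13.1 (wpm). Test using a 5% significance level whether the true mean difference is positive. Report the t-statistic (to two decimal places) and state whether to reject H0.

t = 3.16; reject H0

H0: μ_d = 0; H1: μ_d > 0 (paired t-test on the differences, right-tailed).
t = d̄/(s_d/√n) = 5.68/(13.1/√53) = 3.16
df = n − 1 = 52
p-value = P(T ≥ 3.16) ≈ 0.0013
Since p ≈ 0.0013 < α = 0.05, reject H0; the data support H1.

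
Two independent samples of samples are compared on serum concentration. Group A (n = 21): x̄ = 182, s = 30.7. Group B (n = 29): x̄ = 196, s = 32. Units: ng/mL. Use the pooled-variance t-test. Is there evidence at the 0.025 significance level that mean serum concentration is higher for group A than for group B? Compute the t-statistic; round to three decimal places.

Let group 1 = group A, group 2 = group B. H0: μ_1 = μ_2; H1: μ_1 > μ_2 (two-sample pooled-variance t-test, right-tailed).
s_p² = [(21−1)·30.7² + (29−1)·32²]/(21+29−2) = 990.038
t = (182 − 196)/√[990.038·(1/21 + 1/29)] = -1.553
df = n₁ + n₂ − 2 = 48
p-value = P(T ≥ -1.553) ≈ 0.936
Since p ≈ 0.936 > α = 0.025, fail to reject H0; the evidence is not statistically significant.

-1.553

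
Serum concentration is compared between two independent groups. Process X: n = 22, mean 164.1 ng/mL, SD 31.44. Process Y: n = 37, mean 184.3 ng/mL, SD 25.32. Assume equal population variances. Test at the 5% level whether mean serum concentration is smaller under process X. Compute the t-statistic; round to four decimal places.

-2.7055

Let group 1 = process X, group 2 = process Y. H0: μ_1 = μ_2; H1: μ_1 < μ_2 (two-sample pooled-variance t-test, left-tailed).
s_p² = [(22−1)·31.44² + (37−1)·25.32²]/(22+37−2) = 769.081
t = (164.1 − 184.3)/√[769.081·(1/22 + 1/37)] = -2.7055
df = n₁ + n₂ − 2 = 57
p-value = P(T ≤ -2.7055) ≈ 0.0045
Since p ≈ 0.0045 < α = 0.05, reject H0; the evidence is statistically significant.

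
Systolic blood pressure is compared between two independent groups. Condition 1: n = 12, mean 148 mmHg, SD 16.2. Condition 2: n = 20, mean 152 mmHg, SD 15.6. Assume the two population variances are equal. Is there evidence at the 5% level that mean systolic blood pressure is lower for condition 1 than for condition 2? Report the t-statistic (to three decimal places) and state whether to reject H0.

t = -0.692; fail to reject H0

Let group 1 = condition 1, group 2 = condition 2. H0: μ_1 = μ_2; H1: μ_1 < μ_2 (two-sample pooled-variance t-test, left-tailed).
s_p² = [(12−1)·16.2² + (20−1)·15.6²]/(12+20−2) = 250.356
t = (148 − 152)/√[250.356·(1/12 + 1/20)] = -0.692
df = n₁ + n₂ − 2 = 30
p-value = P(T ≤ -0.692) ≈ 0.247
Since p ≈ 0.247 > α = 0.05, fail to reject H0; the evidence is not statistically significant.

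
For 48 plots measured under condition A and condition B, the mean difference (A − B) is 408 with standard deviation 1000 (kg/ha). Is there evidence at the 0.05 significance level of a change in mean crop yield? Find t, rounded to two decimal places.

H0: μ_d = 0; H1: μ_d ≠ 0 (paired t-test on the differences, two-sided).
t = d̄/(s_d/√n) = 408/(1000/√48) = 2.83
df = n − 1 = 47
Two-sided p-value ≈ 0.007
Since p ≈ 0.007 < α = 0.05, reject H0; the evidence is statistically significant.

2.83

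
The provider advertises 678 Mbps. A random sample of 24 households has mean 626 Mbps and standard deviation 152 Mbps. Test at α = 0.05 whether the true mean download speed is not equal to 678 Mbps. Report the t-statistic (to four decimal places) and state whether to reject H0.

t = -1.6760; fail to reject H0

H0: μ = 678; H1: μ ≠ 678 (one-sample t-test, two-sided).
t = (x̄ − μ₀)/(s/√n) = (626 − 678)/(152/√24) = -1.6760
df = n − 1 = 23
Two-sided p-value ≈ 0.107
Since p ≈ 0.107 > α = 0.05, fail to reject H0; the evidence is not statistically significant.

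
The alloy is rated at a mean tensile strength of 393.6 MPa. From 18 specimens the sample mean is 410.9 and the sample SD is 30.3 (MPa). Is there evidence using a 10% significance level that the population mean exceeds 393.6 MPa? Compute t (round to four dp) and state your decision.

H0: μ = 393.6; H1: μ > 393.6 (one-sample t-test, right-tailed).
t = (x̄ − μ₀)/(s/√n) = (410.9 − 393.6)/(30.3/√18) = 2.4224
df = n − 1 = 17
p-value = P(T ≥ 2.4224) ≈ 0.0134
Since p ≈ 0.0134 < α = 0.1, reject H0; the data support H1.

t = 2.4224; reject H0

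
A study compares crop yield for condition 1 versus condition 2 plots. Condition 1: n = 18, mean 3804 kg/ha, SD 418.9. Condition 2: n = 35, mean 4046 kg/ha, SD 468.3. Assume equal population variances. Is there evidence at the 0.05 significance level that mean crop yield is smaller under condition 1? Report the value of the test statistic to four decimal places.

-1.8441

Let group 1 = condition 1, group 2 = condition 2. H0: μ_1 = μ_2; H1: μ_1 < μ_2 (two-sample pooled-variance t-test, left-tailed).
s_p² = [(18−1)·418.9² + (35−1)·468.3²]/(18+35−2) = 204696
t = (3804 − 4046)/√[204696·(1/18 + 1/35)] = -1.8441
df = n₁ + n₂ − 2 = 51
p-value = P(T ≤ -1.8441) ≈ 0.035
Since p ≈ 0.035 < α = 0.05, reject H0; the data support H1.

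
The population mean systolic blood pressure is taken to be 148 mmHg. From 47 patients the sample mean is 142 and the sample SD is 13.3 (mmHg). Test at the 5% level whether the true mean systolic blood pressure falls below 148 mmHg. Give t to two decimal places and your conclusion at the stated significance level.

t = -3.09; reject H0

H0: μ = 148; H1: μ < 148 (one-sample t-test, left-tailed).
t = (x̄ − μ₀)/(s/√n) = (142 − 148)/(13.3/√47) = -3.09
df = n − 1 = 46
p-value = P(T ≤ -3.09) ≈ 0.0017
Since p ≈ 0.0017 < α = 0.05, reject H0; the evidence is statistically significant.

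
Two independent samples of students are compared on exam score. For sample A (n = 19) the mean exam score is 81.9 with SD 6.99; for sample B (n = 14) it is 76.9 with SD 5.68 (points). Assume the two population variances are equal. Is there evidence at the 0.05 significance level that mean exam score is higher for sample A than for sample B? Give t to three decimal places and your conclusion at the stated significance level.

t = 2.193; reject H0

Let group 1 = sample A, group 2 = sample B. H0: μ_1 = μ_2; H1: μ_1 > μ_2 (two-sample pooled-variance t-test, right-tailed).
s_p² = [(19−1)·6.99² + (14−1)·5.68²]/(19+14−2) = 41.8998
t = (81.9 − 76.9)/√[41.8998·(1/19 + 1/14)] = 2.193
df = n₁ + n₂ − 2 = 31
p-value = P(T ≥ 2.193) ≈ 0.018
Since p ≈ 0.018 < α = 0.05, reject H0; the data support H1.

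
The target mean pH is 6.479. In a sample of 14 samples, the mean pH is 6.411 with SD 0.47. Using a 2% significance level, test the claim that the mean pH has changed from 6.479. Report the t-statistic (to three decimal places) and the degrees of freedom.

t = -0.541, df = 13

H0: μ = 6.479; H1: μ ≠ 6.479 (one-sample t-test, two-sided).
t = (x̄ − μ₀)/(s/√n) = (6.411 − 6.479)/(0.47/√14) = -0.541
df = n − 1 = 13
Two-sided p-value ≈ 0.597
Since p ≈ 0.597 > α = 0.02, fail to reject H0; the data do not provide sufficient evidence against H0.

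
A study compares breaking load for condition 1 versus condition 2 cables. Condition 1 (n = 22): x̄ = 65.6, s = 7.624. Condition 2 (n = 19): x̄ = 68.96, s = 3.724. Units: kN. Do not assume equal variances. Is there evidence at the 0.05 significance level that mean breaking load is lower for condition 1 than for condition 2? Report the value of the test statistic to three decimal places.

Let group 1 = condition 1, group 2 = condition 2. H0: μ_1 = μ_2; H1: μ_1 < μ_2 (Welch's two-sample t-test, left-tailed).
t = (x̄_1 − x̄_2)/√(s_1²/n_1 + s_2²/n_2) = (65.6 − 68.96)/√(7.624²/22 + 3.724²/19) = -1.830
Welch–Satterthwaite df ≈ 31.41
p-value = P(T ≤ -1.830) ≈ 0.038
Since p ≈ 0.038 < α = 0.05, reject H0; the data support H1.

-1.830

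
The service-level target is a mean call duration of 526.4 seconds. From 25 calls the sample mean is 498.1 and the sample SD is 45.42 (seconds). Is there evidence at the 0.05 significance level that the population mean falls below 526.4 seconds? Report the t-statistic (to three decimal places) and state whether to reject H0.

t = -3.115; reject H0

H0: μ = 526.4; H1: μ < 526.4 (one-sample t-test, left-tailed).
t = (x̄ − μ₀)/(s/√n) = (498.1 − 526.4)/(45.42/√25) = -3.115
df = n − 1 = 24
p-value = P(T ≤ -3.115) ≈ 0.0024
Since p ≈ 0.0024 < α = 0.05, reject H0; the evidence is statistically significant.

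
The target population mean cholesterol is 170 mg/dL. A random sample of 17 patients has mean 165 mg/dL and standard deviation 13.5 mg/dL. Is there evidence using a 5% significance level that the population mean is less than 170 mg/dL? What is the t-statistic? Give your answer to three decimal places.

-1.527

H0: μ = 170; H1: μ < 170 (one-sample t-test, left-tailed).
t = (x̄ − μ₀)/(s/√n) = (165 − 170)/(13.5/√17) = -1.527
df = n − 1 = 16
p-value = P(T ≤ -1.527) ≈ 0.073
Since p ≈ 0.073 > α = 0.05, fail to reject H0; the evidence is not statistically significant.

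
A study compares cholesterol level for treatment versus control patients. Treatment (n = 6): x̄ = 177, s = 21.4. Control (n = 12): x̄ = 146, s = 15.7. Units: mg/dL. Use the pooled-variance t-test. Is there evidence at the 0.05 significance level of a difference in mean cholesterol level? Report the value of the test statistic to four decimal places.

3.5068

Let group 1 = treatment, group 2 = control. H0: μ_1 = μ_2; H1: μ_1 ≠ μ_2 (two-sample pooled-variance t-test, two-sided).
s_p² = [(6−1)·21.4² + (12−1)·15.7²]/(6+12−2) = 312.574
t = (177 − 146)/√[312.574·(1/6 + 1/12)] = 3.5068
df = n₁ + n₂ − 2 = 16
Two-sided p-value ≈ 0.003
Since p ≈ 0.003 < α = 0.05, reject H0; the data support H1.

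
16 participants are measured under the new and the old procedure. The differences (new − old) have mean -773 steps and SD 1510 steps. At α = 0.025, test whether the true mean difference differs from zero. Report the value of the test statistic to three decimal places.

H0: μ_d = 0; H1: μ_d ≠ 0 (paired t-test on the differences, two-sided).
t = d̄/(s_d/√n) = -773/(1510/√16) = -2.048
df = n − 1 = 15
Two-sided p-value ≈ 0.059
Since p ≈ 0.059 > α = 0.025, fail to reject H0; the data do not provide sufficient evidence against H0.

-2.048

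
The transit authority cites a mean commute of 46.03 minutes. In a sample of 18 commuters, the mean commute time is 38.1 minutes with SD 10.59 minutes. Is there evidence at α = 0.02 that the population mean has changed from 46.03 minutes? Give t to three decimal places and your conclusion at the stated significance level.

H0: μ = 46.03; H1: μ ≠ 46.03 (one-sample t-test, two-sided).
t = (x̄ − μ₀)/(s/√n) = (38.1 − 46.03)/(10.59/√18) = -3.177
df = n − 1 = 17
Two-sided p-value ≈ 0.0055
Since p ≈ 0.0055 < α = 0.02, reject H0; the evidence is statistically significant.

t = -3.177; reject H0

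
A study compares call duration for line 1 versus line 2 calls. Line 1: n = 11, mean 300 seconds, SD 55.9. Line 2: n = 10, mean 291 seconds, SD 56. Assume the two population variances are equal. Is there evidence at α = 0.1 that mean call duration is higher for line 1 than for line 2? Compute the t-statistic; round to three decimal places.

Let group 1 = line 1, group 2 = line 2. H0: μ_1 = μ_2; H1: μ_1 > μ_2 (two-sample pooled-variance t-test, right-tailed).
s_p² = [(11−1)·55.9² + (10−1)·56²]/(11+10−2) = 3130.11
t = (300 − 291)/√[3130.11·(1/11 + 1/10)] = 0.368
df = n₁ + n₂ − 2 = 19
p-value = P(T ≥ 0.368) ≈ 0.3584
Since p ≈ 0.3584 > α = 0.1, fail to reject H0; the evidence is not statistically significant.

0.368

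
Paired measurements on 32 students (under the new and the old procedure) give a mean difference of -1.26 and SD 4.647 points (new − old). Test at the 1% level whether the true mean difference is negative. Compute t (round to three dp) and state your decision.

t = -1.534; fail to reject H0

H0: μ_d = 0; H1: μ_d < 0 (paired t-test on the differences, left-tailed).
t = d̄/(s_d/√n) = -1.26/(4.647/√32) = -1.534
df = n − 1 = 31
p-value = P(T ≤ -1.534) ≈ 0.0676
Since p ≈ 0.0676 > α = 0.01, fail to reject H0; the evidence is not statistically significant.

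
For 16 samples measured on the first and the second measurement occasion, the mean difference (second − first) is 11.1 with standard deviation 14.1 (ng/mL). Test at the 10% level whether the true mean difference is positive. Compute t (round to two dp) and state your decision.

H0: μ_d = 0; H1: μ_d > 0 (paired t-test on the differences, right-tailed).
t = d̄/(s_d/√n) = 11.1/(14.1/√16) = 3.15
df = n − 1 = 15
p-value = P(T ≥ 3.15) ≈ 0.0033
Since p ≈ 0.0033 < α = 0.1, reject H0; the data support H1.

t = 3.15; reject H0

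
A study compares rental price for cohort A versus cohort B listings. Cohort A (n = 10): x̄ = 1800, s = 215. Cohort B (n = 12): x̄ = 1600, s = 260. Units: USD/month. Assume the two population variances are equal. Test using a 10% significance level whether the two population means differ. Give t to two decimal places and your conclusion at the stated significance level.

Let group 1 = cohort A, group 2 = cohort B. H0: μ_1 = μ_2; H1: μ_1 ≠ μ_2 (two-sample pooled-variance t-test, two-sided).
s_p² = [(10−1)·215² + (12−1)·260²]/(10+12−2) = 57981.2
t = (1800 − 1600)/√[57981.2·(1/10 + 1/12)] = 1.94
df = n₁ + n₂ − 2 = 20
Two-sided p-value ≈ 0.0666
Since p ≈ 0.0666 < α = 0.1, reject H0; the evidence is statistically significant.

t = 1.94; reject H0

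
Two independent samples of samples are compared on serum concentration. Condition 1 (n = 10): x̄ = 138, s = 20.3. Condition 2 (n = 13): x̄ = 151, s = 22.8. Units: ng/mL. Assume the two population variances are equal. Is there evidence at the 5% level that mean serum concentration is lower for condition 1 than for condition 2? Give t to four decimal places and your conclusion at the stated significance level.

Let group 1 = condition 1, group 2 = condition 2. H0: μ_1 = μ_2; H1: μ_1 < μ_2 (two-sample pooled-variance t-test, left-tailed).
s_p² = [(10−1)·20.3² + (13−1)·22.8²]/(10+13−2) = 473.661
t = (138 − 151)/√[473.661·(1/10 + 1/13)] = -1.4201
df = n₁ + n₂ − 2 = 21
p-value = P(T ≤ -1.4201) ≈ 0.0851
Since p ≈ 0.0851 > α = 0.05, fail to reject H0; the evidence is not statistically significant.

t = -1.4201; fail to reject H0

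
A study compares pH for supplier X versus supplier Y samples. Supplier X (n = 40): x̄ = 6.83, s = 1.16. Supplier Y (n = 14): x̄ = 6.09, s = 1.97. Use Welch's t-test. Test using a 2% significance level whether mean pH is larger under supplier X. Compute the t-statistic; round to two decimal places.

1.33

Let group 1 = supplier X, group 2 = supplier Y. H0: μ_1 = μ_2; H1: μ_1 > μ_2 (Welch's two-sample t-test, right-tailed).
t = (x̄_1 − x̄_2)/√(s_1²/n_1 + s_2²/n_2) = (6.83 − 6.09)/√(1.16²/40 + 1.97²/14) = 1.33
Welch–Satterthwaite df ≈ 16.27
p-value = P(T ≥ 1.33) ≈ 0.1014
Since p ≈ 0.1014 > α = 0.02, fail to reject H0; the evidence is not statistically significant.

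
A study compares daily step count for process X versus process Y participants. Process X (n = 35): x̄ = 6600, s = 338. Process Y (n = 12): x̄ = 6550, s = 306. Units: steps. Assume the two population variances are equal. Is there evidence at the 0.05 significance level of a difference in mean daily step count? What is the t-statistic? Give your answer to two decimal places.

Let group 1 = process X, group 2 = process Y. H0: μ_1 = μ_2; H1: μ_1 ≠ μ_2 (two-sample pooled-variance t-test, two-sided).
s_p² = [(35−1)·338² + (12−1)·306²]/(35+12−2) = 109206
t = (6600 − 6550)/√[109206·(1/35 + 1/12)] = 0.45
df = n₁ + n₂ − 2 = 45
Two-sided p-value ≈ 0.6532
Since p ≈ 0.6532 > α = 0.05, fail to reject H0; the data do not provide sufficient evidence against H0.

0.45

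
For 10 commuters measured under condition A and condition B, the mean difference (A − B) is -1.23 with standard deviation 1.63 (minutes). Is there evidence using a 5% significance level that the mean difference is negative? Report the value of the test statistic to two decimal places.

-2.39

H0: μ_d = 0; H1: μ_d < 0 (paired t-test on the differences, left-tailed).
t = d̄/(s_d/√n) = -1.23/(1.63/√10) = -2.39
df = n − 1 = 9
p-value = P(T ≤ -2.39) ≈ 0.0204
Since p ≈ 0.0204 < α = 0.05, reject H0; the data support H1.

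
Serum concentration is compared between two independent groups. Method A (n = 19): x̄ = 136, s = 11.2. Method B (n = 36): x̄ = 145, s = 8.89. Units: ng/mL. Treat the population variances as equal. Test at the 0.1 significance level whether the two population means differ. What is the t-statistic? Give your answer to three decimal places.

Let group 1 = method A, group 2 = method B. H0: μ_1 = μ_2; H1: μ_1 ≠ μ_2 (two-sample pooled-variance t-test, two-sided).
s_p² = [(19−1)·11.2² + (36−1)·8.89²]/(19+36−2) = 94.7933
t = (136 − 145)/√[94.7933·(1/19 + 1/36)] = -3.260
df = n₁ + n₂ − 2 = 53
Two-sided p-value ≈ 0.002
Since p ≈ 0.002 < α = 0.1, reject H0; the data support H1.

-3.260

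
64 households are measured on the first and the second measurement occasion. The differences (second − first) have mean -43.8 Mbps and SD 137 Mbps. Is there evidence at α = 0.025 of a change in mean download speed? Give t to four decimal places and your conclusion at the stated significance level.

H0: μ_d = 0; H1: μ_d ≠ 0 (paired t-test on the differences, two-sided).
t = d̄/(s_d/√n) = -43.8/(137/√64) = -2.5577
df = n − 1 = 63
Two-sided p-value ≈ 0.013
Since p ≈ 0.013 < α = 0.025, reject H0; the evidence is statistically significant.

t = -2.5577; reject H0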